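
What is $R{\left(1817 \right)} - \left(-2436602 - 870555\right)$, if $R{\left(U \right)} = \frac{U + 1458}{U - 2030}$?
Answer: $\frac{704421166}{213} \approx 3.3071 \cdot 10^{6}$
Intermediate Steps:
$R{\left(U \right)} = \frac{1458 + U}{-2030 + U}$
$R{\left(1817 \right)} - \left(-2436602 - 870555\right) = \frac{1458 + 1817}{-2030 + 1817} - \left(-2436602 - 870555\right) = \frac{1}{-213} \cdot 3275 - -3307157 = \left(- \frac{1}{213}\right) 3275 + 3307157 = - \frac{3275}{213} + 3307157 = \frac{704421166}{213}$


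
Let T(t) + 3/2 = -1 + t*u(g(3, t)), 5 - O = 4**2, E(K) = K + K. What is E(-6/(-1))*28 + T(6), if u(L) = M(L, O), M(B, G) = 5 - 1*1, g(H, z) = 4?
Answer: 715/2 ≈ 357.50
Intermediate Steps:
E(K) = 2*K
O = -11 (O = 5 - 1*4**2 = 5 - 1*16 = 5 - 16 = -11)
M(B, G) = 4 (M(B, G) = 5 - 1 = 4)
u(L) = 4
T(t) = -5/2 + 4*t (T(t) = -3/2 + (-1 + t*4) = -3/2 + (-1 + 4*t) = -5/2 + 4*t)
E(-6/(-1))*28 + T(6) = (2*(-6/(-1)))*28 + (-5/2 + 4*6) = (2*(-6*(-1)))*28 + (-5/2 + 24) = (2*6)*28 + 43/2 = 12*28 + 43/2 = 336 + 43/2 = 715/2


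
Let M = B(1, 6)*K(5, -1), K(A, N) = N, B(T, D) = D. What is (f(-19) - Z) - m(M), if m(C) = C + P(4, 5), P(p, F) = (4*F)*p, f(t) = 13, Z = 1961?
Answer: -2022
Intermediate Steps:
P(p, F) = 4*F*p
M = -6 (M = 6*(-1) = -6)
m(C) = 80 + C (m(C) = C + 4*5*4 = C + 80 = 80 + C)
(f(-19) - Z) - m(M) = (13 - 1*1961) - (80 - 6) = (13 - 1961) - 1*74 = -1948 - 74 = -2022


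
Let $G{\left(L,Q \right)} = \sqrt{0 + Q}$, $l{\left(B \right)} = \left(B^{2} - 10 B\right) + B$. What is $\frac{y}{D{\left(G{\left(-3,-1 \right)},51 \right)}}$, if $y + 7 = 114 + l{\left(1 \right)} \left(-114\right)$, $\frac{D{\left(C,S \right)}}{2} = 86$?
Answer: $\frac{1019}{172} \approx 5.9244$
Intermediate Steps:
$l{\left(B \right)} = B^{2} - 9 B$
$G{\left(L,Q \right)} = \sqrt{Q}$
$D{\left(C,S \right)} = 172$ ($D{\left(C,S \right)} = 2 \cdot 86 = 172$)
$y = 1019$ ($y = -7 + \left(114 + 1 \left(-9 + 1\right) \left(-114\right)\right) = -7 + \left(114 + 1 \left(-8\right) \left(-114\right)\right) = -7 + \left(114 - -912\right) = -7 + \left(114 + 912\right) = -7 + 1026 = 1019$)
$\frac{y}{D{\left(G{\left(-3,-1 \right)},51 \right)}} = \frac{1019}{172}$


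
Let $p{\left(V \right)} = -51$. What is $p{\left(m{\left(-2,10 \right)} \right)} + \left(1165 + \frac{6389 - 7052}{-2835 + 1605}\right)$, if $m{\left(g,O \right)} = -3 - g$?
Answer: $\frac{456961}{410} \approx 1114.5$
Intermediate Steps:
$p{\left(m{\left(-2,10 \right)} \right)} + \left(1165 + \frac{6389 - 7052}{-2835 + 1605}\right) = -51 + \left(1165 + \frac{6389 - 7052}{-2835 + 1605}\right) = -51 + \left(1165 - \frac{663}{-1230}\right) = -51 + \left(1165 - - \frac{221}{410}\right) = -51 + \left(1165 + \frac{221}{410}\right) = -51 + \frac{477871}{410} = \frac{456961}{410}$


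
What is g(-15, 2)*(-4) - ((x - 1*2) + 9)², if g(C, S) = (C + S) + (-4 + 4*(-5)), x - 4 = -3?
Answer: 84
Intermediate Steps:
x = 1 (x = 4 - 3 = 1)
g(C, S) = -24 + C + S (g(C, S) = (C + S) + (-4 - 20) = (C + S) - 24 = -24 + C + S)
g(-15, 2)*(-4) - ((x - 1*2) + 9)² = (-24 - 15 + 2)*(-4) - ((1 - 1*2) + 9)² = -37*(-4) - ((1 - 2) + 9)² = 148 - (-1 + 9)² = 148 - 1*8² = 148 - 1*64 = 148 - 64 = 84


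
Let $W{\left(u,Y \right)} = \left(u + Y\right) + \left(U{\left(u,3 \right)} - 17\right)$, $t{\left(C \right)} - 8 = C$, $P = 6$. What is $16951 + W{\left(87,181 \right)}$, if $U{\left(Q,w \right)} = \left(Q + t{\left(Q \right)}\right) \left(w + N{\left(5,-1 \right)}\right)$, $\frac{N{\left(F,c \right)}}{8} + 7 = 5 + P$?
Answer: $23572$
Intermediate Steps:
$t{\left(C \right)} = 8 + C$
$N{\left(F,c \right)} = 32$ ($N{\left(F,c \right)} = -56 + 8 \left(5 + 6\right) = -56 + 8 \cdot 11 = -56 + 88 = 32$)
$U{\left(Q,w \right)} = \left(8 + 2 Q\right) \left(32 + w\right)$ ($U{\left(Q,w \right)} = \left(Q + \left(8 + Q\right)\right) \left(w + 32\right) = \left(8 + 2 Q\right) \left(32 + w\right)$)
$W{\left(u,Y \right)} = 263 + Y + 71 u$ ($W{\left(u,Y \right)} = \left(u + Y\right) - \left(-239 - 64 u - 3 \left(8 + u\right) - u 3\right) = \left(Y + u\right) + \left(\left(256 + 64 u + 3 u + \left(24 + 3 u\right)\right) - 17\right) = \left(Y + u\right) + \left(\left(280 + 70 u\right) - 17\right) = \left(Y + u\right) + \left(263 + 70 u\right) = 263 + Y + 71 u$)
$16951 + W{\left(87,181 \right)} = 16951 + \left(263 + 181 + 71 \cdot 87\right) = 16951 + \left(263 + 181 + 6177\right) = 16951 + 6621 = 23572$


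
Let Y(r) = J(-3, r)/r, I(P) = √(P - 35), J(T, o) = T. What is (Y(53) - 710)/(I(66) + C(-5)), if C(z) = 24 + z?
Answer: -715027/17490 + 37633*√31/17490 ≈ -28.902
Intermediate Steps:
I(P) = √(-35 + P)
Y(r) = -3/r
(Y(53) - 710)/(I(66) + C(-5)) = (-3/53 - 710)/(√(-35 + 66) + (24 - 5)) = (-3*1/53 - 710)/(√31 + 19) = (-3/53 - 710)/(19 + √31) = -37633/(53*(19 + √31))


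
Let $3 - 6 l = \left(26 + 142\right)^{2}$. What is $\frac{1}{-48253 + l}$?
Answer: $- \frac{2}{105913} \approx -1.8883 \cdot 10^{-5}$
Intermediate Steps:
$l = - \frac{9407}{2}$ ($l = \frac{1}{2} - \frac{\left(26 + 142\right)^{2}}{6} = \frac{1}{2} - \frac{168^{2}}{6} = \frac{1}{2} - 4704 = - \frac{9407}{2} \approx -4703.5$)
$\frac{1}{-48253 + l} = \frac{1}{-48253 - \frac{9407}{2}} = \frac{1}{- \frac{105913}{2}} = - \frac{2}{105913}$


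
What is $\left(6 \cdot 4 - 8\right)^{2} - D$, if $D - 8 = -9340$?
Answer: $9588$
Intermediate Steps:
$D = -9332$ ($D = 8 - 9340 = -9332$)
$\left(6 \cdot 4 - 8\right)^{2} - D = \left(6 \cdot 4 - 8\right)^{2} - -9332 = \left(24 - 8\right)^{2} + 9332 = 16^{2} + 9332 = 256 + 9332 = 9588$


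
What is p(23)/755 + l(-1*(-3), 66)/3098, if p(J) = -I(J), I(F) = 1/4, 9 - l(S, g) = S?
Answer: 7511/4677980 ≈ 0.0016056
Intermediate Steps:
l(S, g) = 9 - S
I(F) = ¼
p(J) = -¼ (p(J) = -1*¼ = -¼)
p(23)/755 + l(-1*(-3), 66)/3098 = -¼/755 + (9 - (-1)*(-3))/3098 = -¼*1/755 + (9 - 1*3)*(1/3098) = -1/3020 + (9 - 3)*(1/3098) = -1/3020 + 6*(1/3098) = -1/3020 + 3/1549 = 7511/4677980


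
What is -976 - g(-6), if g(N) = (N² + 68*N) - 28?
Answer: -576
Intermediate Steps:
g(N) = -28 + N² + 68*N
-976 - g(-6) = -976 - (-28 + (-6)² + 68*(-6)) = -976 - (-28 + 36 - 408) = -976 - 1*(-400) = -976 + 400 = -576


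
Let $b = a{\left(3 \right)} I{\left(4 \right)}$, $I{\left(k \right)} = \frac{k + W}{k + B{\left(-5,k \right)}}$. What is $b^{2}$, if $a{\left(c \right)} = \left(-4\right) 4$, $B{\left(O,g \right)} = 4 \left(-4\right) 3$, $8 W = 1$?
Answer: $\frac{9}{4} \approx 2.25$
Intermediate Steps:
$W = \frac{1}{8}$ ($W = \frac{1}{8} \cdot 1 = \frac{1}{8} \approx 0.125$)
$B{\left(O,g \right)} = -48$ ($B{\left(O,g \right)} = \left(-16\right) 3 = -48$)
$a{\left(c \right)} = -16$
$I{\left(k \right)} = \frac{\frac{1}{8} + k}{-48 + k}$ ($I{\left(k \right)} = \frac{k + \frac{1}{8}}{k - 48} = \frac{\frac{1}{8} + k}{-48 + k}$)
$b = \frac{3}{2}$ ($b = - 16 \frac{\frac{1}{8} + 4}{-48 + 4} = - 16 \frac{1}{-44} \cdot \frac{33}{8} = - 16 \left(\left(- \frac{1}{44}\right) \frac{33}{8}\right) = \left(-16\right) \left(- \frac{3}{32}\right) = \frac{3}{2} \approx 1.5$)
$b^{2} = \left(\frac{3}{2}\right)^{2} = \frac{9}{4}$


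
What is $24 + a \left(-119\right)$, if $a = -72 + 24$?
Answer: $5736$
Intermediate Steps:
$a = -48$
$24 + a \left(-119\right) = 24 - -5712 = 24 + 5712 = 5736$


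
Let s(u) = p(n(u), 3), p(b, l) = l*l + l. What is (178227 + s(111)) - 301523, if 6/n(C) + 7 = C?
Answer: -123284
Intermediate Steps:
n(C) = 6/(-7 + C)
p(b, l) = l + l² (p(b, l) = l² + l = l + l²)
s(u) = 12 (s(u) = 3*(1 + 3) = 3*4 = 12)
(178227 + s(111)) - 301523 = (178227 + 12) - 301523 = 178239 - 301523 = -123284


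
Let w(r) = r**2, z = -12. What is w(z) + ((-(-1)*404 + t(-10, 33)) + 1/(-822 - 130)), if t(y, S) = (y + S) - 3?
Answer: 540735/952 ≈ 568.00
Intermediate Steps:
t(y, S) = -3 + S + y (t(y, S) = (S + y) - 3 = -3 + S + y)
w(z) + ((-(-1)*404 + t(-10, 33)) + 1/(-822 - 130)) = (-12)**2 + ((-(-1)*404 + (-3 + 33 - 10)) + 1/(-822 - 130)) = 144 + ((-1*(-404) + 20) + 1/(-952)) = 144 + ((404 + 20) - 1/952) = 144 + (424 - 1/952) = 144 + 403647/952 = 540735/952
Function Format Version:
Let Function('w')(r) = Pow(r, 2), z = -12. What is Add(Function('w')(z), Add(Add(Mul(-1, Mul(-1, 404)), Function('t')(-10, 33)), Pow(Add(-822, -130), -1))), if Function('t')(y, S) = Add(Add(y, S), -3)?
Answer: Rational(540735, 952) ≈ 568.00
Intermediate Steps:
Function('t')(y, S) = Add(-3, S, y) (Function('t')(y, S) = Add(Add(S, y), -3) = Add(-3, S, y))
Add(Function('w')(z), Add(Add(Mul(-1, Mul(-1, 404)), Function('t')(-10, 33)), Pow(Add(-822, -130), -1))) = Add(Pow(-12, 2), Add(Add(Mul(-1, Mul(-1, 404)), Add(-3, 33, -10)), Pow(Add(-822, -130), -1))) = Add(144, Add(Add(Mul(-1, -404), 20), Pow(-952, -1))) = Add(144, Add(Add(404, 20), Rational(-1, 952))) = Add(144, Add(424, Rational(-1, 952))) = Add(144, Rational(403647, 952)) = Rational(540735, 952)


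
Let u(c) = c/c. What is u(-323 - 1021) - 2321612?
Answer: -2321611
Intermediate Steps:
u(c) = 1
u(-323 - 1021) - 2321612 = 1 - 2321612 = -2321611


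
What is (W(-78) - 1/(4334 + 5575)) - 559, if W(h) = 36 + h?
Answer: -5955310/9909 ≈ -601.00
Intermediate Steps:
(W(-78) - 1/(4334 + 5575)) - 559 = ((36 - 78) - 1/(4334 + 5575)) - 559 = (-42 - 1/9909) - 559 = -416179/9909 - 559 = -5955310/9909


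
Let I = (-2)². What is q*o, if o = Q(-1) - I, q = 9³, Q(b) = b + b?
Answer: -4374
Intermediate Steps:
Q(b) = 2*b
I = 4
q = 729
o = -6 (o = 2*(-1) - 1*4 = -2 - 4 = -6)
q*o = 729*(-6) = -4374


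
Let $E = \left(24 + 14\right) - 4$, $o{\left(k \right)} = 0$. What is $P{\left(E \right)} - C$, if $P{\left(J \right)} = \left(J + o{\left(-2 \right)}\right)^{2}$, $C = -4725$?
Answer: $5881$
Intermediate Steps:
$E = 34$ ($E = 38 - 4 = 34$)
$P{\left(J \right)} = J^{2}$ ($P{\left(J \right)} = \left(J + 0\right)^{2} = J^{2}$)
$P{\left(E \right)} - C = 34^{2} - -4725 = 1156 + 4725 = 5881$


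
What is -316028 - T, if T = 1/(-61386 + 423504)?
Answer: -114439427305/362118 ≈ -3.1603e+5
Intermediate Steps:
T = 1/362118 ≈ 2.7615e-6
-316028 - T = -316028 - 1*1/362118 = -316028 - 1/362118 = -114439427305/362118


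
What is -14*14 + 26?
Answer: -170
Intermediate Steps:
-14*14 + 26 = -196 + 26 = -170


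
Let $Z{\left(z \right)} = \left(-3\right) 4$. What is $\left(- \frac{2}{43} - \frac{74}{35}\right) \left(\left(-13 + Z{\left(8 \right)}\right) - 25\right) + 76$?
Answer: $\frac{55396}{301} \approx 184.04$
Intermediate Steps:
$Z{\left(z \right)} = -12$
$\left(- \frac{2}{43} - \frac{74}{35}\right) \left(\left(-13 + Z{\left(8 \right)}\right) - 25\right) + 76 = \left(- \frac{2}{43} - \frac{74}{35}\right) \left(\left(-13 - 12\right) - 25\right) + 76 = \left(\left(-2\right) \frac{1}{43} - \frac{74}{35}\right) \left(-25 - 25\right) + 76 = \left(- \frac{2}{43} - \frac{74}{35}\right) \left(-50\right) + 76 = \left(- \frac{3252}{1505}\right) \left(-50\right) + 76 = \frac{32520}{301} + 76 = \frac{55396}{301}$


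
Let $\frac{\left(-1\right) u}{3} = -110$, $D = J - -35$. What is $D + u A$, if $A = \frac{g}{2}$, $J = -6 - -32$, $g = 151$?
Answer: $24976$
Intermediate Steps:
$J = 26$ ($J = -6 + 32 = 26$)
$A = \frac{151}{2} \approx 75.5$
$D = 61$ ($D = 26 - -35 = 26 + 35 = 61$)
$u = 330$ ($u = \left(-3\right) \left(-110\right) = 330$)
$D + u A = 61 + 330 \cdot \frac{151}{2} = 61 + 24915 = 24976$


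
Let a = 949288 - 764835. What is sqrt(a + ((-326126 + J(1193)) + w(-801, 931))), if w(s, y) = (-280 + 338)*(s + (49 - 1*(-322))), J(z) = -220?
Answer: 3*I*sqrt(18537) ≈ 408.45*I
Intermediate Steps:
w(s, y) = 21518 + 58*s (w(s, y) = 58*(s + (49 + 322)) = 58*(s + 371) = 58*(371 + s) = 21518 + 58*s)
a = 184453
sqrt(a + ((-326126 + J(1193)) + w(-801, 931))) = sqrt(184453 + ((-326126 - 220) + (21518 + 58*(-801)))) = sqrt(184453 + (-326346 + (21518 - 46458))) = sqrt(184453 + (-326346 - 24940)) = sqrt(184453 - 351286) = sqrt(-166833) = 3*I*sqrt(18537)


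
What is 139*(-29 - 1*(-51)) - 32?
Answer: 3026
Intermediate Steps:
139*(-29 - 1*(-51)) - 32 = 139*(-29 + 51) - 32 = 139*22 - 32 = 3058 - 32 = 3026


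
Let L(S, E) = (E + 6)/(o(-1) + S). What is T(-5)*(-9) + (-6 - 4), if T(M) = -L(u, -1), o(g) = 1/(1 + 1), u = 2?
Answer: 8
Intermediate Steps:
o(g) = 1/2
L(S, E) = (6 + E)/(1/2 + S) (L(S, E) = (E + 6)/(1/2 + S) = (6 + E)/(1/2 + S))
T(M) = -2 (T(M) = -2*(6 - 1)/(1 + 2*2) = -2*5/(1 + 4) = -2*5/5 = -1*2 = -2)
T(-5)*(-9) + (-6 - 4) = -2*(-9) + (-6 - 4) = 18 - 10 = 8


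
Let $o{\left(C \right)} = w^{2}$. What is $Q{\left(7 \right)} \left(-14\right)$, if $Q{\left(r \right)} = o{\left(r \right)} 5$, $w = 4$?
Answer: $-1120$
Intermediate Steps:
$o{\left(C \right)} = 16$ ($o{\left(C \right)} = 4^{2} = 16$)
$Q{\left(r \right)} = 80$ ($Q{\left(r \right)} = 16 \cdot 5 = 80$)
$Q{\left(7 \right)} \left(-14\right) = 80 \left(-14\right) = -1120$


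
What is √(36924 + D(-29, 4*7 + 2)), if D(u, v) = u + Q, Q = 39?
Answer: √36934 ≈ 192.18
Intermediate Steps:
D(u, v) = 39 + u (D(u, v) = u + 39 = 39 + u)
√(36924 + D(-29, 4*7 + 2)) = √(36924 + (39 - 29)) = √(36924 + 10) = √36934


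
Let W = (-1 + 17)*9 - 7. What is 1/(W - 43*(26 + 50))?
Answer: -1/3131 ≈ -0.00031939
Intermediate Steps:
W = 137 (W = 16*9 - 7 = 144 - 7 = 137)
1/(W - 43*(26 + 50)) = 1/(137 - 43*(26 + 50)) = 1/(137 - 43*76) = 1/(137 - 3268) = 1/(-3131) = -1/3131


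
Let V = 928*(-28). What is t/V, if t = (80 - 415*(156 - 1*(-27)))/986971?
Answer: 75865/25645454464 ≈ 2.9582e-6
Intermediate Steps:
V = -25984
t = -75865/986971 (t = (80 - 415*(156 + 27))*(1/986971) = (80 - 415*183)*(1/986971) = (80 - 75945)*(1/986971) = -75865*1/986971 = -75865/986971 ≈ -0.076867)
t/V = -75865/986971/(-25984) = -75865/986971*(-1/25984) = 75865/25645454464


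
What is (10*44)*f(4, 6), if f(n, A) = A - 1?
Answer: 2200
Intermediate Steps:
f(n, A) = -1 + A
(10*44)*f(4, 6) = (10*44)*(-1 + 6) = 440*5 = 2200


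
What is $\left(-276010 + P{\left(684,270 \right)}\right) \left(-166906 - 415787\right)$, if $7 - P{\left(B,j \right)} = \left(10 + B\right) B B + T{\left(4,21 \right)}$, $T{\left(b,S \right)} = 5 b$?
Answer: $189356629518291$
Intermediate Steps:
$P{\left(B,j \right)} = -13 - B^{2} \left(10 + B\right)$ ($P{\left(B,j \right)} = 7 - \left(\left(10 + B\right) B B + 5 \cdot 4\right) = 7 - \left(B \left(10 + B\right) B + 20\right) = 7 - \left(B^{2} \left(10 + B\right) + 20\right) = 7 - \left(20 + B^{2} \left(10 + B\right)\right) = -13 - B^{2} \left(10 + B\right)$)
$\left(-276010 + P{\left(684,270 \right)}\right) \left(-166906 - 415787\right) = \left(-276010 - \left(320013517 + 4678560\right)\right) \left(-166906 - 415787\right) = \left(-276010 - 324692077\right) \left(-582693\right) = \left(-324968087\right) \left(-582693\right) = 189356629518291$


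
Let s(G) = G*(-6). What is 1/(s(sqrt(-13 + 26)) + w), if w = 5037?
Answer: 1679/8456967 + 2*sqrt(13)/8456967 ≈ 0.00019939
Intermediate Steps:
s(G) = -6*G
1/(s(sqrt(-13 + 26)) + w) = 1/(-6*sqrt(-13 + 26) + 5037) = 1/(-6*sqrt(13) + 5037) = 1/(5037 - 6*sqrt(13))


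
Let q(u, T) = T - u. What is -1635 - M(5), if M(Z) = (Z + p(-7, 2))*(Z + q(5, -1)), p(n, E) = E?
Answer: -1628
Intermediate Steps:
M(Z) = (-6 + Z)*(2 + Z) (M(Z) = (Z + 2)*(Z + (-1 - 1*5)) = (2 + Z)*(Z + (-1 - 5)) = (2 + Z)*(Z - 6) = (2 + Z)*(-6 + Z) = (-6 + Z)*(2 + Z))
-1635 - M(5) = -1635 - (-12 + 5² - 4*5) = -1635 - (-12 + 25 - 20) = -1635 - 1*(-7) = -1635 + 7 = -1628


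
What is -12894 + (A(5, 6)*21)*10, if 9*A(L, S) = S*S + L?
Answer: -35812/3 ≈ -11937.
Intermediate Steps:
A(L, S) = L/9 + S²/9 (A(L, S) = (S*S + L)/9 = (S² + L)/9 = (L + S²)/9 = L/9 + S²/9)
-12894 + (A(5, 6)*21)*10 = -12894 + (((⅑)*5 + (⅑)*6²)*21)*10 = -12894 + ((5/9 + (⅑)*36)*21)*10 = -12894 + ((5/9 + 4)*21)*10 = -12894 + ((41/9)*21)*10 = -12894 + (287/3)*10 = -12894 + 2870/3 = -35812/3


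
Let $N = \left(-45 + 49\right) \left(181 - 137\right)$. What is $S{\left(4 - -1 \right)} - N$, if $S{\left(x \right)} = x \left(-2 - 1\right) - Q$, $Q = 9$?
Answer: $-200$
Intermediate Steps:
$N = 176$ ($N = 4 \cdot 44 = 176$)
$S{\left(x \right)} = -9 - 3 x$ ($S{\left(x \right)} = x \left(-2 - 1\right) - 9 = x \left(-3\right) - 9 = - 3 x - 9 = -9 - 3 x$)
$S{\left(4 - -1 \right)} - N = \left(-9 - 3 \left(4 - -1\right)\right) - 176 = \left(-9 - 3 \left(4 + 1\right)\right) - 176 = \left(-9 - 15\right) - 176 = -24 - 176 = -200$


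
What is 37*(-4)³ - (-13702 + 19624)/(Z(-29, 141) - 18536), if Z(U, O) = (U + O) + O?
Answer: -921026/389 ≈ -2367.7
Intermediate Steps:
Z(U, O) = U + 2*O (Z(U, O) = (O + U) + O = U + 2*O)
37*(-4)³ - (-13702 + 19624)/(Z(-29, 141) - 18536) = 37*(-4)³ - (-13702 + 19624)/((-29 + 2*141) - 18536) = 37*(-64) - 5922/((-29 + 282) - 18536) = -2368 - 5922/(253 - 18536) = -2368 - 5922/(-18283) = -2368 - 5922*(-1)/18283 = -2368 - 1*(-126/389) = -2368 + 126/389 = -921026/389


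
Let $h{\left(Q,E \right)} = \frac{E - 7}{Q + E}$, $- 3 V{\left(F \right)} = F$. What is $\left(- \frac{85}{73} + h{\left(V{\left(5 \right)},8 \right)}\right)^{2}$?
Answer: $\frac{1948816}{1923769} \approx 1.013$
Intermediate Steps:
$V{\left(F \right)} = - \frac{F}{3}$
$h{\left(Q,E \right)} = \frac{-7 + E}{E + Q}$
$\left(- \frac{85}{73} + h{\left(V{\left(5 \right)},8 \right)}\right)^{2} = \left(- \frac{85}{73} + \frac{-7 + 8}{8 - \frac{5}{3}}\right)^{2} = \left(\left(-85\right) \frac{1}{73} + \frac{1}{8 - \frac{5}{3}} \cdot 1\right)^{2} = \left(- \frac{85}{73} + \frac{1}{\frac{19}{3}} \cdot 1\right)^{2} = \left(- \frac{85}{73} + \frac{3}{19} \cdot 1\right)^{2} = \left(- \frac{85}{73} + \frac{3}{19}\right)^{2} = \left(- \frac{1396}{1387}\right)^{2} = \frac{1948816}{1923769}$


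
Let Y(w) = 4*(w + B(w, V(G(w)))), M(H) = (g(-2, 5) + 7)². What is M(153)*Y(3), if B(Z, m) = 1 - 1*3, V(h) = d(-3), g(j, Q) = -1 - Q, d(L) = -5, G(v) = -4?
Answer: 4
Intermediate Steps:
M(H) = 1 (M(H) = ((-1 - 1*5) + 7)² = ((-1 - 5) + 7)² = (-6 + 7)² = 1² = 1)
V(h) = -5
B(Z, m) = -2 (B(Z, m) = 1 - 3 = -2)
Y(w) = -8 + 4*w (Y(w) = 4*(w - 2) = 4*(-2 + w) = -8 + 4*w)
M(153)*Y(3) = 1*(-8 + 4*3) = 1*(-8 + 12) = 1*4 = 4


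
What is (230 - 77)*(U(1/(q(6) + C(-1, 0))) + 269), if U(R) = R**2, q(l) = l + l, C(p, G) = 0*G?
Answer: 658529/16 ≈ 41158.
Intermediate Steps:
C(p, G) = 0
q(l) = 2*l
(230 - 77)*(U(1/(q(6) + C(-1, 0))) + 269) = (230 - 77)*((1/(2*6 + 0))**2 + 269) = 153*((1/(12 + 0))**2 + 269) = 153*((1/12)**2 + 269) = 153*(1/144 + 269) = 153*(38737/144) = 658529/16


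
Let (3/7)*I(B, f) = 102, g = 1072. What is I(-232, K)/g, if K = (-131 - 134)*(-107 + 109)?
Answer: 119/536 ≈ 0.22201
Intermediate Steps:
K = -530 (K = -265*2 = -530)
I(B, f) = 238 (I(B, f) = (7/3)*102 = 238)
I(-232, K)/g = 238/1072 = 238*(1/1072) = 119/536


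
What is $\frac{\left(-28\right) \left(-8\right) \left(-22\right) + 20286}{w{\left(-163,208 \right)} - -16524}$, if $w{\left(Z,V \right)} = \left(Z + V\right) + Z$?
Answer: $\frac{7679}{8203} \approx 0.93612$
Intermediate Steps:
$w{\left(Z,V \right)} = V + 2 Z$ ($w{\left(Z,V \right)} = \left(V + Z\right) + Z = V + 2 Z$)
$\frac{\left(-28\right) \left(-8\right) \left(-22\right) + 20286}{w{\left(-163,208 \right)} - -16524} = \frac{\left(-28\right) \left(-8\right) \left(-22\right) + 20286}{\left(208 + 2 \left(-163\right)\right) - -16524} = \frac{224 \left(-22\right) + 20286}{\left(208 - 326\right) + \left(-3460 + 19984\right)} = \frac{-4928 + 20286}{-118 + 16524} = \frac{15358}{16406} = 15358 \cdot \frac{1}{16406} = \frac{7679}{8203}$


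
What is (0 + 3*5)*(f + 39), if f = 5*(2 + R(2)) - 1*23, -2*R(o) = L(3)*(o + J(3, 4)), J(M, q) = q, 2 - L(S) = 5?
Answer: 1065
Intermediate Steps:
L(S) = -3 (L(S) = 2 - 1*5 = 2 - 5 = -3)
R(o) = 6 + 3*o/2 (R(o) = -(-3)*(o + 4)/2 = -(-3)*(4 + o)/2 = -(-12 - 3*o)/2 = 6 + 3*o/2)
f = 32 (f = 5*(2 + (6 + (3/2)*2)) - 1*23 = 5*(2 + (6 + 3)) - 23 = 5*(2 + 9) - 23 = 5*11 - 23 = 55 - 23 = 32)
(0 + 3*5)*(f + 39) = (0 + 3*5)*(32 + 39) = (0 + 15)*71 = 15*71 = 1065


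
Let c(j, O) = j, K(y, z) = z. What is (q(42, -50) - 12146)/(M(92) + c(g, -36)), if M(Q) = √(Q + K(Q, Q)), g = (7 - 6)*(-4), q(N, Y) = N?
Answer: -6052/21 - 3026*√46/21 ≈ -1265.5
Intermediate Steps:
g = -4 (g = 1*(-4) = -4)
M(Q) = √2*√Q (M(Q) = √(Q + Q) = √(2*Q) = √2*√Q)
(q(42, -50) - 12146)/(M(92) + c(g, -36)) = (42 - 12146)/(√2*√92 - 4) = -12104/(√2*(2*√23) - 4) = -12104/(2*√46 - 4) = -12104/(-4 + 2*√46)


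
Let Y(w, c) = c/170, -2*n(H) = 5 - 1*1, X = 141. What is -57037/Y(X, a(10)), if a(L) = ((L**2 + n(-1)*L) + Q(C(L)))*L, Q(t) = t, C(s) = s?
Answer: -969629/90 ≈ -10774.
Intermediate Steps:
n(H) = -2 (n(H) = -(5 - 1*1)/2 = -(5 - 1)/2 = -1/2*4 = -2)
a(L) = L*(L**2 - L) (a(L) = ((L**2 - 2*L) + L)*L = (L**2 - L)*L = L*(L**2 - L))
Y(w, c) = c/170 (Y(w, c) = c*(1/170) = c/170)
-57037/Y(X, a(10)) = -57037*17/(10*(-1 + 10)) = -57037/((100*9)/170) = -57037/((1/170)*900) = -57037/90/17 = -57037*17/90 = -969629/90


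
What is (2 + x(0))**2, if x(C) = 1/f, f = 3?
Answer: 49/9 ≈ 5.4444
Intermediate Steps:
x(C) = 1/3
(2 + x(0))**2 = (2 + 1/3)**2 = (7/3)**2 = 49/9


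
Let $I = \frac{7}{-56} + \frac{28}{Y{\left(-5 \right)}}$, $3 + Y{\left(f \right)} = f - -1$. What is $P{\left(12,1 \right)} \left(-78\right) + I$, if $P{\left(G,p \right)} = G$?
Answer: $- \frac{7521}{8} \approx -940.13$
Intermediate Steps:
$Y{\left(f \right)} = -2 + f$ ($Y{\left(f \right)} = -3 + \left(f - -1\right) = -3 + \left(f + 1\right) = -3 + \left(1 + f\right) = -2 + f$)
$I = - \frac{33}{8}$ ($I = \frac{7}{-56} + \frac{28}{-2 - 5} = 7 \left(- \frac{1}{56}\right) + \frac{28}{-7} = - \frac{1}{8} + 28 \left(- \frac{1}{7}\right) = - \frac{1}{8} - 4 = - \frac{33}{8} \approx -4.125$)
$P{\left(12,1 \right)} \left(-78\right) + I = 12 \left(-78\right) - \frac{33}{8} = -936 - \frac{33}{8} = - \frac{7521}{8}$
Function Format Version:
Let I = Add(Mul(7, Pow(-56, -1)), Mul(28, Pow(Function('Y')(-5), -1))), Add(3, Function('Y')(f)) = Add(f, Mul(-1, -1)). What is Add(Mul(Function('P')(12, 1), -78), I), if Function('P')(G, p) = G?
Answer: Rational(-7521, 8) ≈ -940.13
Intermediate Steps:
Function('Y')(f) = Add(-2, f) (Function('Y')(f) = Add(-3, Add(f, Mul(-1, -1))) = Add(-3, Add(f, 1)) = Add(-3, Add(1, f)) = Add(-2, f))
I = Rational(-33, 8) (I = Add(Mul(7, Pow(-56, -1)), Mul(28, Pow(Add(-2, -5), -1))) = Add(Mul(7, Rational(-1, 56)), Mul(28, Pow(-7, -1))) = Add(Rational(-1, 8), Mul(28, Rational(-1, 7))) = Add(Rational(-1, 8), -4) = Rational(-33, 8) ≈ -4.1250)
Add(Mul(Function('P')(12, 1), -78), I) = Add(Mul(12, -78), Rational(-33, 8)) = Add(-936, Rational(-33, 8)) = Rational(-7521, 8)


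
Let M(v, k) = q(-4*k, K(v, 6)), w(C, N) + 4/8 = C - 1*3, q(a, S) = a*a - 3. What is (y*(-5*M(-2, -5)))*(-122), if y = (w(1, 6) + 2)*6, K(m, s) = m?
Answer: -726510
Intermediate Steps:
q(a, S) = -3 + a**2 (q(a, S) = a**2 - 3 = -3 + a**2)
w(C, N) = -7/2 + C (w(C, N) = -1/2 + (C - 1*3) = -1/2 + (C - 3) = -1/2 + (-3 + C) = -7/2 + C)
M(v, k) = -3 + 16*k**2 (M(v, k) = -3 + (-4*k)**2 = -3 + 16*k**2)
y = -3 (y = ((-7/2 + 1) + 2)*6 = (-5/2 + 2)*6 = -1/2*6 = -3)
(y*(-5*M(-2, -5)))*(-122) = -(-15)*(-3 + 16*(-5)**2)*(-122) = -(-15)*(-3 + 16*25)*(-122) = -(-15)*(-3 + 400)*(-122) = -(-15)*397*(-122) = -3*(-1985)*(-122) = 5955*(-122) = -726510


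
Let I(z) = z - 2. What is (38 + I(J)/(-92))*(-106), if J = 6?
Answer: -92538/23 ≈ -4023.4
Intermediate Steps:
I(z) = -2 + z
(38 + I(J)/(-92))*(-106) = (38 + (-2 + 6)/(-92))*(-106) = (38 + 4*(-1/92))*(-106) = (38 - 1/23)*(-106) = (873/23)*(-106) = -92538/23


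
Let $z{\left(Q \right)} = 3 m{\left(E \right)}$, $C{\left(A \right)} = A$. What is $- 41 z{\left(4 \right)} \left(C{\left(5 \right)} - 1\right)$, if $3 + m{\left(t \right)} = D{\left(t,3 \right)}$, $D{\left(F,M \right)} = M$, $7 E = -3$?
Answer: $0$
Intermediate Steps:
$E = - \frac{3}{7}$ ($E = \frac{1}{7} \left(-3\right) = - \frac{3}{7} \approx -0.42857$)
$m{\left(t \right)} = 0$ ($m{\left(t \right)} = -3 + 3 = 0$)
$z{\left(Q \right)} = 0$ ($z{\left(Q \right)} = 3 \cdot 0 = 0$)
$- 41 z{\left(4 \right)} \left(C{\left(5 \right)} - 1\right) = \left(-41\right) 0 \left(5 - 1\right) = 0 \left(5 - 1\right) = 0 \cdot 4 = 0$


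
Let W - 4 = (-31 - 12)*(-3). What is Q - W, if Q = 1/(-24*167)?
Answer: -533065/4008 ≈ -133.00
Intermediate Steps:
Q = -1/4008 (Q = 1/(-4008) = -1/4008 ≈ -0.00024950)
W = 133 (W = 4 + (-31 - 12)*(-3) = 4 - 43*(-3) = 4 + 129 = 133)
Q - W = -1/4008 - 1*133 = -1/4008 - 133 = -533065/4008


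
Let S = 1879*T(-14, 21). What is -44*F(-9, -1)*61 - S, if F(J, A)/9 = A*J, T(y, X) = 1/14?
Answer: -3045535/14 ≈ -2.1754e+5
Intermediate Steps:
T(y, X) = 1/14
F(J, A) = 9*A*J (F(J, A) = 9*(A*J) = 9*A*J)
S = 1879/14 (S = 1879*(1/14) = 1879/14 ≈ 134.21)
-44*F(-9, -1)*61 - S = -396*(-1)*(-9)*61 - 1*1879/14 = -44*81*61 - 1879/14 = -3564*61 - 1879/14 = -217404 - 1879/14 = -3045535/14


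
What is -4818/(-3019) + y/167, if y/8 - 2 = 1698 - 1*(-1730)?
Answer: 83645966/504173 ≈ 165.91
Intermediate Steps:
y = 27440 (y = 16 + 8*(1698 - 1*(-1730)) = 16 + 8*(1698 + 1730) = 16 + 8*3428 = 16 + 27424 = 27440)
-4818/(-3019) + y/167 = -4818/(-3019) + 27440/167 = -4818*(-1/3019) + 27440*(1/167) = 4818/3019 + 27440/167 = 83645966/504173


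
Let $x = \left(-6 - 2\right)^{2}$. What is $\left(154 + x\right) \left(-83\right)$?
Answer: $-18094$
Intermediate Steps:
$x = 64$ ($x = \left(-8\right)^{2} = 64$)
$\left(154 + x\right) \left(-83\right) = \left(154 + 64\right) \left(-83\right) = 218 \left(-83\right) = -18094$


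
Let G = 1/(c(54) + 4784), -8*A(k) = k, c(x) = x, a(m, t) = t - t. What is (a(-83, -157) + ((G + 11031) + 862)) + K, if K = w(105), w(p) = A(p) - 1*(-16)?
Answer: 230208977/19352 ≈ 11896.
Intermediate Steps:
a(m, t) = 0
A(k) = -k/8
G = 1/4838 (G = 1/(54 + 4784) = 1/4838 ≈ 0.00020670)
w(p) = 16 - p/8 (w(p) = -p/8 - 1*(-16) = -p/8 + 16 = 16 - p/8)
K = 23/8 (K = 16 - ⅛*105 = 16 - 105/8 = 23/8 ≈ 2.8750)
(a(-83, -157) + ((G + 11031) + 862)) + K = (0 + ((1/4838 + 11031) + 862)) + 23/8 = (0 + (53367979/4838 + 862)) + 23/8 = (0 + 57538335/4838) + 23/8 = 57538335/4838 + 23/8 = 230208977/19352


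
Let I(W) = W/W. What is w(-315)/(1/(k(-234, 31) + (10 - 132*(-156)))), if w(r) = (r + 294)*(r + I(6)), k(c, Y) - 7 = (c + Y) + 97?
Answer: 135196782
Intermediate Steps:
I(W) = 1
k(c, Y) = 104 + Y + c (k(c, Y) = 7 + ((c + Y) + 97) = 7 + ((Y + c) + 97) = 7 + (97 + Y + c) = 104 + Y + c)
w(r) = (1 + r)*(294 + r) (w(r) = (r + 294)*(r + 1) = (294 + r)*(1 + r) = (1 + r)*(294 + r))
w(-315)/(1/(k(-234, 31) + (10 - 132*(-156)))) = (294 + (-315)² + 295*(-315))/(1/((104 + 31 - 234) + (10 - 132*(-156)))) = (294 + 99225 - 92925)/(1/(-99 + (10 + 20592))) = 6594/(1/(-99 + 20602)) = 6594/(1/20503) = 6594*20503 = 135196782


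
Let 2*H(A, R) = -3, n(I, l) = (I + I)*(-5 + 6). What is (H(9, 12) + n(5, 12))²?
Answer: 289/4 ≈ 72.250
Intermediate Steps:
n(I, l) = 2*I (n(I, l) = (2*I)*1 = 2*I)
H(A, R) = -3/2 (H(A, R) = (½)*(-3) = -3/2)
(H(9, 12) + n(5, 12))² = (-3/2 + 2*5)² = (-3/2 + 10)² = (17/2)² = 289/4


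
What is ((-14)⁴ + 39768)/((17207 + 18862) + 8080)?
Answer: 78184/44149 ≈ 1.7709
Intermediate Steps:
((-14)⁴ + 39768)/((17207 + 18862) + 8080) = (38416 + 39768)/(36069 + 8080) = 78184/44149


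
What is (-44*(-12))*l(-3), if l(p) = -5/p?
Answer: 880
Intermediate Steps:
(-44*(-12))*l(-3) = (-44*(-12))*(-5/(-3)) = 528*(-5*(-⅓)) = 528*(5/3) = 880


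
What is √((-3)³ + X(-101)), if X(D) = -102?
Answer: I*√129 ≈ 11.358*I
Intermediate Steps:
√((-3)³ + X(-101)) = √((-3)³ - 102) = √(-27 - 102) = √(-129) = I*√129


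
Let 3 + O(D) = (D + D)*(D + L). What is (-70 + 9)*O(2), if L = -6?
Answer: 1159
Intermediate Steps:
O(D) = -3 + 2*D*(-6 + D) (O(D) = -3 + (D + D)*(D - 6) = -3 + (2*D)*(-6 + D) = -3 + 2*D*(-6 + D))
(-70 + 9)*O(2) = (-70 + 9)*(-3 - 12*2 + 2*2**2) = -61*(-3 - 24 + 2*4) = -61*(-3 - 24 + 8) = -61*(-19) = 1159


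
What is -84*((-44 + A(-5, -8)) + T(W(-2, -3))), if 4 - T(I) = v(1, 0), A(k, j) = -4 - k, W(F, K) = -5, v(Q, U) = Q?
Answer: 3360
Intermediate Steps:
T(I) = 3 (T(I) = 4 - 1*1 = 4 - 1 = 3)
-84*((-44 + A(-5, -8)) + T(W(-2, -3))) = -84*((-44 + (-4 - 1*(-5))) + 3) = -84*((-44 + (-4 + 5)) + 3) = -84*((-44 + 1) + 3) = -84*(-43 + 3) = -84*(-40) = 3360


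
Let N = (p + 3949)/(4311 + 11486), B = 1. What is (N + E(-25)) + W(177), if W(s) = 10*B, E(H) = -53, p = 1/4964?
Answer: -3352298407/78416308 ≈ -42.750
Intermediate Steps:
p = 1/4964 ≈ 0.00020145
W(s) = 10 (W(s) = 10*1 = 10)
N = 19602837/78416308 (N = (1/4964 + 3949)/(4311 + 11486) = (19602837/4964)/15797 = (19602837/4964)*(1/15797) = 19602837/78416308 ≈ 0.24998)
(N + E(-25)) + W(177) = (19602837/78416308 - 53) + 10 = -4136461487/78416308 + 10 = -3352298407/78416308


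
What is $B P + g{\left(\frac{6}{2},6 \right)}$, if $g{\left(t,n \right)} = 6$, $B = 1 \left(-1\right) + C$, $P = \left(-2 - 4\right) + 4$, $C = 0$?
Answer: $8$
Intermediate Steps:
$P = -2$ ($P = -6 + 4 = -2$)
$B = -1$ ($B = 1 \left(-1\right) + 0 = -1 + 0 = -1$)
$B P + g{\left(\frac{6}{2},6 \right)} = \left(-1\right) \left(-2\right) + 6 = 2 + 6 = 8$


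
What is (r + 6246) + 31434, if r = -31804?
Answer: 5876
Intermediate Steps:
(r + 6246) + 31434 = (-31804 + 6246) + 31434 = -25558 + 31434 = 5876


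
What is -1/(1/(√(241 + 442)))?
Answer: -√683 ≈ -26.134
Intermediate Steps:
-1/(1/(√(241 + 442))) = -1/(1/(√683)) = -1/(√683/683) = -√683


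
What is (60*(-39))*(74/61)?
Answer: -173160/61 ≈ -2838.7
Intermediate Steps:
(60*(-39))*(74/61) = -173160/61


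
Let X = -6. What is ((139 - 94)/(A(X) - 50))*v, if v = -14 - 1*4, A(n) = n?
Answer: 405/28 ≈ 14.464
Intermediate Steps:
v = -18 (v = -14 - 4 = -18)
((139 - 94)/(A(X) - 50))*v = ((139 - 94)/(-6 - 50))*(-18) = (45/(-56))*(-18) = (45*(-1/56))*(-18) = -45/56*(-18) = 405/28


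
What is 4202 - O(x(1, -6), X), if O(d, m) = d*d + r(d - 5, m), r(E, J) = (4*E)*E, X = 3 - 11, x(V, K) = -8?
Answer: 3462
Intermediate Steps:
X = -8
r(E, J) = 4*E**2
O(d, m) = d**2 + 4*(-5 + d)**2 (O(d, m) = d*d + 4*(d - 5)**2 = d**2 + 4*(-5 + d)**2)
4202 - O(x(1, -6), X) = 4202 - ((-8)**2 + 4*(-5 - 8)**2) = 4202 - (64 + 4*(-13)**2) = 4202 - (64 + 4*169) = 4202 - (64 + 676) = 4202 - 1*740 = 4202 - 740 = 3462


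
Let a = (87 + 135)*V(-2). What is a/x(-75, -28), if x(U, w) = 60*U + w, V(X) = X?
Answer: 111/1132 ≈ 0.098057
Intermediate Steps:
x(U, w) = w + 60*U
a = -444 (a = (87 + 135)*(-2) = 222*(-2) = -444)
a/x(-75, -28) = -444/(-28 + 60*(-75)) = -444/(-28 - 4500) = -444/(-4528) = -444*(-1/4528) = 111/1132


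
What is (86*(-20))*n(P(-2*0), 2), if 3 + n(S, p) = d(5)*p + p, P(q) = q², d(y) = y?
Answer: -15480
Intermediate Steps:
n(S, p) = -3 + 6*p (n(S, p) = -3 + (5*p + p) = -3 + 6*p)
(86*(-20))*n(P(-2*0), 2) = (86*(-20))*(-3 + 6*2) = -1720*(-3 + 12) = -1720*9 = -15480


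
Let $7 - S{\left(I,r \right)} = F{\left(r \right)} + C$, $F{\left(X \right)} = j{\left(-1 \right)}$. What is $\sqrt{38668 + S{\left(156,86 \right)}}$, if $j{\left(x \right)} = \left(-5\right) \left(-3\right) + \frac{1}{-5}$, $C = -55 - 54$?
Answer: $\frac{\sqrt{969230}}{5} \approx 196.9$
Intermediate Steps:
$C = -109$ ($C = -55 - 54 = -109$)
$j{\left(x \right)} = \frac{74}{5}$ ($j{\left(x \right)} = 15 - \frac{1}{5} = \frac{74}{5}$)
$F{\left(X \right)} = \frac{74}{5}$
$S{\left(I,r \right)} = \frac{506}{5}$ ($S{\left(I,r \right)} = 7 - \left(\frac{74}{5} - 109\right) = 7 - - \frac{471}{5} = 7 + \frac{471}{5} = \frac{506}{5}$)
$\sqrt{38668 + S{\left(156,86 \right)}} = \sqrt{38668 + \frac{506}{5}} = \sqrt{\frac{193846}{5}} = \frac{\sqrt{969230}}{5}$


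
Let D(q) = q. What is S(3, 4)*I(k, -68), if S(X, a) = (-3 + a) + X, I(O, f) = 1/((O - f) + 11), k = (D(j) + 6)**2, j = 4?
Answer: 4/179 ≈ 0.022346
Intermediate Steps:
k = 100 (k = (4 + 6)**2 = 10**2 = 100)
I(O, f) = 1/(11 + O - f)
S(X, a) = -3 + X + a
S(3, 4)*I(k, -68) = (-3 + 3 + 4)/(11 + 100 - 1*(-68)) = 4/(11 + 100 + 68) = 4/179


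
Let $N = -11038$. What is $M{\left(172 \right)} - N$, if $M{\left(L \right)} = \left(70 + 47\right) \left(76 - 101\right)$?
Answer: $8113$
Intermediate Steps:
$M{\left(L \right)} = -2925$ ($M{\left(L \right)} = 117 \left(-25\right) = -2925$)
$M{\left(172 \right)} - N = -2925 - -11038 = -2925 + 11038 = 8113$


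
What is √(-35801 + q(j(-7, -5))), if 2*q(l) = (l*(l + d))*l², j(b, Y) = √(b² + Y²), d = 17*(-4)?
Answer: I*√(33063 + 2516*√74) ≈ 233.89*I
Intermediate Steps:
d = -68
j(b, Y) = √(Y² + b²)
q(l) = l³*(-68 + l)/2 (q(l) = ((l*(l - 68))*l²)/2 = ((l*(-68 + l))*l²)/2 = (l³*(-68 + l))/2 = l³*(-68 + l)/2)
√(-35801 + q(j(-7, -5))) = √(-35801 + (√((-5)² + (-7)²))³*(-68 + √((-5)² + (-7)²))/2) = √(-35801 + (√(25 + 49))³*(-68 + √(25 + 49))/2) = √(-35801 + (√74)³*(-68 + √74)/2) = √(-35801 + (74*√74)*(-68 + √74)/2) = √(-35801 + 37*√74*(-68 + √74))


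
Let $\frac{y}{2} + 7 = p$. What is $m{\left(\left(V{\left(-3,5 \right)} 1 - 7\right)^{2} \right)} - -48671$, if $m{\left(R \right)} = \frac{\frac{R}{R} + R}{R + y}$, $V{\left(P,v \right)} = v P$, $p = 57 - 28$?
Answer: $\frac{25698773}{528} \approx 48672.0$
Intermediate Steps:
$p = 29$ ($p = 57 - 28 = 29$)
$V{\left(P,v \right)} = P v$
$y = 44$ ($y = -14 + 2 \cdot 29 = -14 + 58 = 44$)
$m{\left(R \right)} = \frac{1 + R}{44 + R}$ ($m{\left(R \right)} = \frac{\frac{R}{R} + R}{R + 44} = \frac{1 + R}{44 + R}$)
$m{\left(\left(V{\left(-3,5 \right)} 1 - 7\right)^{2} \right)} - -48671 = \frac{1 + \left(\left(-3\right) 5 \cdot 1 - 7\right)^{2}}{44 + \left(\left(-3\right) 5 \cdot 1 - 7\right)^{2}} - -48671 = \frac{1 + \left(\left(-15\right) 1 - 7\right)^{2}}{44 + \left(\left(-15\right) 1 - 7\right)^{2}} + 48671 = \frac{1 + \left(-15 - 7\right)^{2}}{44 + \left(-15 - 7\right)^{2}} + 48671 = \frac{1 + \left(-22\right)^{2}}{44 + \left(-22\right)^{2}} + 48671 = \frac{1 + 484}{44 + 484} + 48671 = \frac{1}{528} \cdot 485 + 48671 = \frac{485}{528} + 48671 = \frac{25698773}{528}$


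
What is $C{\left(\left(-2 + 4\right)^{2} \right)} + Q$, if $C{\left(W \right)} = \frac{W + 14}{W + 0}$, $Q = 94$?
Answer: $\frac{197}{2} \approx 98.5$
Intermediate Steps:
$C{\left(W \right)} = \frac{14 + W}{W}$
$C{\left(\left(-2 + 4\right)^{2} \right)} + Q = \frac{14 + \left(-2 + 4\right)^{2}}{\left(-2 + 4\right)^{2}} + 94 = \frac{14 + 2^{2}}{2^{2}} + 94 = \frac{14 + 4}{4} + 94 = \frac{1}{4} \cdot 18 + 94 = \frac{9}{2} + 94 = \frac{197}{2}$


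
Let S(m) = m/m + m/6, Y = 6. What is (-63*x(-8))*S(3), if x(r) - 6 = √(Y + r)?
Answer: -567 - 189*I*√2/2 ≈ -567.0 - 133.64*I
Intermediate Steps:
x(r) = 6 + √(6 + r)
S(m) = 1 + m/6 (S(m) = 1 + m*(⅙) = 1 + m/6)
(-63*x(-8))*S(3) = (-63*(6 + √(6 - 8)))*(1 + (⅙)*3) = (-63*(6 + √(-2)))*(1 + ½) = -63*(6 + I*√2)*(3/2) = (-378 - 63*I*√2)*(3/2) = -567 - 189*I*√2/2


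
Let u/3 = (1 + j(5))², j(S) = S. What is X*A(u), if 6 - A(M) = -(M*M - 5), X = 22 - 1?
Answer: 244965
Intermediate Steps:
X = 21
u = 108 (u = 3*(1 + 5)² = 3*6² = 3*36 = 108)
A(M) = 1 + M² (A(M) = 6 - (-1)*(M*M - 5) = 6 - (-1)*(M² - 5) = 6 - (-1)*(-5 + M²) = 6 - (5 - M²) = 6 + (-5 + M²) = 1 + M²)
X*A(u) = 21*(1 + 108²) = 21*(1 + 11664) = 21*11665 = 244965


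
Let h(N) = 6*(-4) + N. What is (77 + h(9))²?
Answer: 3844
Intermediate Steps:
h(N) = -24 + N
(77 + h(9))² = (77 + (-24 + 9))² = (77 - 15)² = 62² = 3844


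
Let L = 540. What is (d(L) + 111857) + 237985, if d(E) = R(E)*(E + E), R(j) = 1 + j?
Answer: 934122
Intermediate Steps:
d(E) = 2*E*(1 + E) (d(E) = (1 + E)*(E + E) = (1 + E)*(2*E) = 2*E*(1 + E))
(d(L) + 111857) + 237985 = (2*540*(1 + 540) + 111857) + 237985 = (2*540*541 + 111857) + 237985 = (584280 + 111857) + 237985 = 696137 + 237985 = 934122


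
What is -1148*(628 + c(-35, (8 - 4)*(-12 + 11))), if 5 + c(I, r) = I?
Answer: -675024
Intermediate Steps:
c(I, r) = -5 + I
-1148*(628 + c(-35, (8 - 4)*(-12 + 11))) = -1148*(628 + (-5 - 35)) = -1148*(628 - 40) = -1148*588 = -675024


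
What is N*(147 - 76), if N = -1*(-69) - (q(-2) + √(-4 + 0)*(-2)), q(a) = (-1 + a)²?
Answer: 4260 + 284*I ≈ 4260.0 + 284.0*I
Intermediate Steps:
N = 60 + 4*I (N = -1*(-69) - ((-1 - 2)² + √(-4 + 0)*(-2)) = 69 - ((-3)² + √(-4)*(-2)) = 69 - (9 + (2*I)*(-2)) = 69 - (9 - 4*I) = 69 + (-9 + 4*I) = 60 + 4*I ≈ 60.0 + 4.0*I)
N*(147 - 76) = (60 + 4*I)*(147 - 76) = (60 + 4*I)*71 = 4260 + 284*I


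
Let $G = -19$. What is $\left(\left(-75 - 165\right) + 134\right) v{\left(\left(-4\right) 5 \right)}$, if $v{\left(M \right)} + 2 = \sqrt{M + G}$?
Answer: $212 - 106 i \sqrt{39} \approx 212.0 - 661.97 i$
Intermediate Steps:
$v{\left(M \right)} = -2 + \sqrt{-19 + M}$ ($v{\left(M \right)} = -2 + \sqrt{M - 19} = -2 + \sqrt{-19 + M}$)
$\left(\left(-75 - 165\right) + 134\right) v{\left(\left(-4\right) 5 \right)} = \left(\left(-75 - 165\right) + 134\right) \left(-2 + \sqrt{-19 - 20}\right) = \left(-240 + 134\right) \left(-2 + \sqrt{-39}\right) = - 106 \left(-2 + i \sqrt{39}\right) = 212 - 106 i \sqrt{39}$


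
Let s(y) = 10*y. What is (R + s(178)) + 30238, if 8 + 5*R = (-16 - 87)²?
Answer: 170691/5 ≈ 34138.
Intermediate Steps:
R = 10601/5 (R = -8/5 + (-16 - 87)²/5 = -8/5 + (⅕)*(-103)² = -8/5 + (⅕)*10609 = -8/5 + 10609/5 = 10601/5 ≈ 2120.2)
(R + s(178)) + 30238 = (10601/5 + 10*178) + 30238 = (10601/5 + 1780) + 30238 = 19501/5 + 30238 = 170691/5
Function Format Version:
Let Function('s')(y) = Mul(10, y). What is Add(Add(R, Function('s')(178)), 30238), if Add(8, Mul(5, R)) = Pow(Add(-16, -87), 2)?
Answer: Rational(170691, 5) ≈ 34138.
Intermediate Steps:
R = Rational(10601, 5) (R = Add(Rational(-8, 5), Mul(Rational(1, 5), Pow(Add(-16, -87), 2))) = Add(Rational(-8, 5), Mul(Rational(1, 5), Pow(-103, 2))) = Add(Rational(-8, 5), Mul(Rational(1, 5), 10609)) = Add(Rational(-8, 5), Rational(10609, 5)) = Rational(10601, 5) ≈ 2120.2)
Add(Add(R, Function('s')(178)), 30238) = Add(Add(Rational(10601, 5), Mul(10, 178)), 30238) = Add(Add(Rational(10601, 5), 1780), 30238) = Add(Rational(19501, 5), 30238) = Rational(170691, 5)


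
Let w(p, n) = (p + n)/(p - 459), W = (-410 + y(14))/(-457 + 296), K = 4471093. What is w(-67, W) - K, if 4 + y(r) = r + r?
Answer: -378638971397/84686 ≈ -4.4711e+6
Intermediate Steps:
y(r) = -4 + 2*r (y(r) = -4 + (r + r) = -4 + 2*r)
W = 386/161 (W = (-410 + (-4 + 2*14))/(-457 + 296) = (-410 + (-4 + 28))/(-161) = (-410 + 24)*(-1/161) = -386*(-1/161) = 386/161 ≈ 2.3975)
w(p, n) = (n + p)/(-459 + p)
w(-67, W) - K = (386/161 - 67)/(-459 - 67) - 1*4471093 = -10401/161/(-526) - 4471093 = -1/526*(-10401/161) - 4471093 = 10401/84686 - 4471093 = -378638971397/84686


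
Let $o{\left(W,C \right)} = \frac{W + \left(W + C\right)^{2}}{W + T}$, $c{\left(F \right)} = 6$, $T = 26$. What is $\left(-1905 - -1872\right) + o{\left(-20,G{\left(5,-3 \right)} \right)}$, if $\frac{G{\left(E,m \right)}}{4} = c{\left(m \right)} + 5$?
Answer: $\frac{179}{3} \approx 59.667$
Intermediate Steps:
$G{\left(E,m \right)} = 44$ ($G{\left(E,m \right)} = 4 \left(6 + 5\right) = 4 \cdot 11 = 44$)
$o{\left(W,C \right)} = \frac{W + \left(C + W\right)^{2}}{26 + W}$ ($o{\left(W,C \right)} = \frac{W + \left(W + C\right)^{2}}{W + 26} = \frac{W + \left(C + W\right)^{2}}{26 + W}$)
$\left(-1905 - -1872\right) + o{\left(-20,G{\left(5,-3 \right)} \right)} = \left(-1905 - -1872\right) + \frac{-20 + \left(44 - 20\right)^{2}}{26 - 20} = \left(-1905 + 1872\right) + \frac{-20 + 24^{2}}{6} = -33 + \frac{-20 + 576}{6} = -33 + \frac{1}{6} \cdot 556 = -33 + \frac{278}{3} = \frac{179}{3}$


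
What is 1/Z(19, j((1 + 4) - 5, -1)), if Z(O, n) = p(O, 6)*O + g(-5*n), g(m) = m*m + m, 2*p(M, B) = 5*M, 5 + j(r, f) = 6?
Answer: 2/1845 ≈ 0.0010840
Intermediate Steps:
j(r, f) = 1 (j(r, f) = -5 + 6 = 1)
p(M, B) = 5*M/2 (p(M, B) = (5*M)/2 = 5*M/2)
g(m) = m + m² (g(m) = m² + m = m + m²)
Z(O, n) = 5*O²/2 - 5*n*(1 - 5*n) (Z(O, n) = (5*O/2)*O + (-5*n)*(1 - 5*n) = 5*O²/2 - 5*n*(1 - 5*n))
1/Z(19, j((1 + 4) - 5, -1)) = 1/((5/2)*19² + 5*1*(-1 + 5*1)) = 1/((5/2)*361 + 5*1*(-1 + 5)) = 1/(1805/2 + 5*1*4) = 1/(1805/2 + 20) = 1/(1845/2) = 2/1845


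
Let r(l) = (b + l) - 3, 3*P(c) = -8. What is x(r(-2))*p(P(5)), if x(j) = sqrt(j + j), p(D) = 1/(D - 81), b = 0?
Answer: -3*I*sqrt(10)/251 ≈ -0.037796*I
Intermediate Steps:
P(c) = -8/3 (P(c) = (1/3)*(-8) = -8/3)
p(D) = 1/(-81 + D)
r(l) = -3 + l (r(l) = (0 + l) - 3 = l - 3 = -3 + l)
x(j) = sqrt(2)*sqrt(j) (x(j) = sqrt(2*j) = sqrt(2)*sqrt(j))
x(r(-2))*p(P(5)) = (sqrt(2)*sqrt(-3 - 2))/(-81 - 8/3) = (sqrt(2)*sqrt(-5))/(-251/3) = (sqrt(2)*(I*sqrt(5)))*(-3/251) = (I*sqrt(10))*(-3/251) = -3*I*sqrt(10)/251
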